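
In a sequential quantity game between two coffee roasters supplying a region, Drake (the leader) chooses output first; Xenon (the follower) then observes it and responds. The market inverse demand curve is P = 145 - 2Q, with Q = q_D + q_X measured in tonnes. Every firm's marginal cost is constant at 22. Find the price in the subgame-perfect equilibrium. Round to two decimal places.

Solve by backward induction. Given q_D, the follower Xenon maximises π_X = (145 - 2q_D - 2q_X)q_X - 22q_X.
∂π_X/∂q_X = 123 - 2q_D - 4q_X = 0 gives the reaction function q_X = (123 - 2q_D)/4.
Drake substitutes q_X(q_D) into its own profit: π_D = q_D(145 - 2q_D - (123 - 2q_D)/2) - 22q_D = (167/2 - q_D)q_D - 22q_D.
Leader FOC: 123/2 - 2q_D = 0, so q_D = 123/4.
Then q_X = (123 - 2·(123/4))/4 = 123/8.
Total output Q = 369/8, so price P = 145 - 2·(369/8) = 211/4.

52.75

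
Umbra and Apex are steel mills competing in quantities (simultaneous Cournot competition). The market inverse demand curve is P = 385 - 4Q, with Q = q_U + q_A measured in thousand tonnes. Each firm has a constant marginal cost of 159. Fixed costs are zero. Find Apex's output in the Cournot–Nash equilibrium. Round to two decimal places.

18.83

A representative firm's profit is π_i = q_i(385 - 4Q) - 159q_i.
First-order condition (treating rivals' output as given): 226 - 8q_i - 4q_j = 0.
By symmetry each firm produces the same amount; substituting q_j = q_i yields q_i = 226/12 = 113/6.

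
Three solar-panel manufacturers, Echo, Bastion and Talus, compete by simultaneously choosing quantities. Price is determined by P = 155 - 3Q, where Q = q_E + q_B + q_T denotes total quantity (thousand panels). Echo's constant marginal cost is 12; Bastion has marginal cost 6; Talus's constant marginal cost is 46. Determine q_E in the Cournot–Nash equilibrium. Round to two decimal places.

Echo's profit: π_E = (155 - 3Q)q_E - (12q_E). Setting ∂π_E/∂q_E = 0: 143 - 6q_E - 3(q_B + q_T) = 0.
Bastion's first-order condition: 149 - 6q_B - 3(q_E + q_T) = 0.
Talus's first-order condition: 109 - 6q_T - 3(q_E + q_B) = 0.
Adding the 3 first-order conditions: 401 − 12Q = 0, so Q = 401/12.
Back-substituting: q_E = (143 − 401/4)/3 = 57/4, q_B = (149 − 401/4)/3 = 65/4, q_T = (109 − 401/4)/3 = 35/12.

14.25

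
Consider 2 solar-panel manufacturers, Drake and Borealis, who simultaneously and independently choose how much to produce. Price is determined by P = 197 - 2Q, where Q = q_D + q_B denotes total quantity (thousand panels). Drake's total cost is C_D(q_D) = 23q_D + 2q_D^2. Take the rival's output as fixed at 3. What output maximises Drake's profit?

With the rival's output fixed at 3, Drake's profit is π_D = (197 - 2·3 - 2q_D)q_D - (23q_D + 2q_D²) = (191 - 2q_D)q_D - (23q_D + 2q_D²).
∂π_D/∂q_D = 168 - 8q_D = 0, so q_D = 21.

21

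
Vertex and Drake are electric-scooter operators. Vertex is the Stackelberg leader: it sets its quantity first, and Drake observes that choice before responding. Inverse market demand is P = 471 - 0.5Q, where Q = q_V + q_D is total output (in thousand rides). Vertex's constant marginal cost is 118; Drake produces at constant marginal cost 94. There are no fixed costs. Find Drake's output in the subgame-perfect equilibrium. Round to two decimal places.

212.50

The follower Drake best-responds to any q_V: π_D = (471 - 0.5Q)q_D - 94q_D.
Setting the follower's marginal profit to zero, 377 - (1/2)q_V - q_D = 0, i.e. q_D = (377 - (1/2)q_V).
The leader anticipates this reaction. Substituting into P = 471 - 0.5Q gives P = 565/2 - (1/4)q_V, so π_V = (565/2 - (1/4)q_V)q_V - 118q_V.
Maximising: ∂π_V/∂q_V = 329/2 - (1/2)q_V = 0, giving q_V = 329.
Then q_D = (377 - (1/2)·329) = 425/2.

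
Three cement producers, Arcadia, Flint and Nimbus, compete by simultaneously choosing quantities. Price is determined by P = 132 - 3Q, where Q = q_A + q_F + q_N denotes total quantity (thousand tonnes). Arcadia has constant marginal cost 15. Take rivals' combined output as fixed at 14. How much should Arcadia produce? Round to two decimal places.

12.50

With rivals' combined output fixed at 14, Arcadia's profit is π_A = (132 - 3·14 - 3q_A)q_A - (15q_A) = (90 - 3q_A)q_A - (15q_A).
∂π_A/∂q_A = 75 - 6q_A = 0, so q_A = 25/2.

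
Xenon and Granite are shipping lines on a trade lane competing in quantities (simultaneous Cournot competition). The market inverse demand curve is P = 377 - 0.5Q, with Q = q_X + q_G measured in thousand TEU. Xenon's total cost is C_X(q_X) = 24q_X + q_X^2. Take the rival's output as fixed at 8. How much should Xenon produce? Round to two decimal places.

116.33

With the rival's output fixed at 8, Xenon's profit is π_X = (377 - (1/2)·8 - (1/2)q_X)q_X - (24q_X + q_X²) = (373 - (1/2)q_X)q_X - (24q_X + q_X²).
∂π_X/∂q_X = 349 - 3q_X = 0, so q_X = 349/3.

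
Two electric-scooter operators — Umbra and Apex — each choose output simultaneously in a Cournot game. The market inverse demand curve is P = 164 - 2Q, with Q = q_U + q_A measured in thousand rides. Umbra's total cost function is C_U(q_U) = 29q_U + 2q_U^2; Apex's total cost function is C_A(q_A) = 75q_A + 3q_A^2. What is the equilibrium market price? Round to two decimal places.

121.53

Umbra's profit: π_U = (164 - 2Q)q_U - (29q_U + 2q_U²). Setting ∂π_U/∂q_U = 0: 135 - 8q_U - 2(q_A) = 0.
Apex's first-order condition: 89 - 10q_A - 2(q_U) = 0.
So q_U = (135 - 2q_A)/8 and q_A = (89 - 2q_U)/10.
Solving the pair: q_U = 293/19, q_A = 221/38.
Total output Q = 807/38, so price P = 164 - 2·(807/38) = 121.5263.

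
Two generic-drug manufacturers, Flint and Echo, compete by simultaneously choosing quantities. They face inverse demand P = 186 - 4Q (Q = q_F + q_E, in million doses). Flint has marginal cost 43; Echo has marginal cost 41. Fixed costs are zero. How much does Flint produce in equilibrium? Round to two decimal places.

11.75

Flint's profit: π_F = (186 - 4Q)q_F - (43q_F). Setting ∂π_F/∂q_F = 0: 143 - 8q_F - 4(q_E) = 0.
Echo's first-order condition: 145 - 8q_E - 4(q_F) = 0.
So q_F = (143 - 4q_E)/8 and q_E = (145 - 4q_F)/8.
Substituting one into the other gives q_F = 47/4 and q_E = 49/4.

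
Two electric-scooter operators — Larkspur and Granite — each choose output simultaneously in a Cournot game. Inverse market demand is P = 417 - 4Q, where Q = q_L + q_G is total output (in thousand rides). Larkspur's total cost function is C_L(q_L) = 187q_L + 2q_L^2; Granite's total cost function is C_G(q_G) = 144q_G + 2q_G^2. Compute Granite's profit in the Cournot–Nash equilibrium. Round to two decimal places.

Larkspur's profit: π_L = (417 - 4Q)q_L - (187q_L + 2q_L²). Setting ∂π_L/∂q_L = 0: 230 - 12q_L - 4(q_G) = 0.
Granite's first-order condition: 273 - 12q_G - 4(q_L) = 0.
So q_L = (230 - 4q_G)/12 and q_G = (273 - 4q_L)/12.
Solving the pair: q_L = 417/32, q_G = 589/32.
Price P = 417 - 4·(503/16) = 1165/4.
Granite's profit: (1165/4)·(589/32) - 144·(589/32) - 2(589/32)² = 2032.7402.

2032.74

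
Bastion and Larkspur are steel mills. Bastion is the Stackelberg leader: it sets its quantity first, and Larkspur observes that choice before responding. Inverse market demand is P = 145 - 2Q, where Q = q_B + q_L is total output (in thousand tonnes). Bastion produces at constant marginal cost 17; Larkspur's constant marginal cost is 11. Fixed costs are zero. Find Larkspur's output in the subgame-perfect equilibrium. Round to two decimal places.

Solve by backward induction. Given q_B, the follower Larkspur maximises π_L = (145 - 2q_B - 2q_L)q_L - 11q_L.
Setting the follower's marginal profit to zero, 134 - 2q_B - 4q_L = 0, i.e. q_L = (134 - 2q_B)/4.
Bastion substitutes q_L(q_B) into its own profit: π_B = q_B(145 - 2q_B - (134 - 2q_B)/2) - 17q_B = (78 - q_B)q_B - 17q_B.
Leader FOC: 61 - 2q_B = 0, so q_B = 61/2.
Then q_L = (134 - 2·(61/2))/4 = 73/4.

18.25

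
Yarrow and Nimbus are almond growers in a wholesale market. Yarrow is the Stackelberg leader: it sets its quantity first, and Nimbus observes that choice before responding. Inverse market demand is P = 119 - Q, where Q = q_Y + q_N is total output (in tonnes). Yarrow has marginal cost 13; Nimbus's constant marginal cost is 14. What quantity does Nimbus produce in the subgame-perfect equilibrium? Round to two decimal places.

25.75

Solve by backward induction. Given q_Y, the follower Nimbus maximises π_N = (119 - q_Y - q_N)q_N - 14q_N.
Setting the follower's marginal profit to zero, 105 - q_Y - 2q_N = 0, i.e. q_N = (105 - q_Y)/2.
The leader anticipates this reaction. Substituting into P = 119 - Q gives P = 133/2 - (1/2)q_Y, so π_Y = (133/2 - (1/2)q_Y)q_Y - 13q_Y.
Maximising: ∂π_Y/∂q_Y = 107/2 - q_Y = 0, giving q_Y = 107/2.
Then q_N = (105 - 107/2)/2 = 103/4.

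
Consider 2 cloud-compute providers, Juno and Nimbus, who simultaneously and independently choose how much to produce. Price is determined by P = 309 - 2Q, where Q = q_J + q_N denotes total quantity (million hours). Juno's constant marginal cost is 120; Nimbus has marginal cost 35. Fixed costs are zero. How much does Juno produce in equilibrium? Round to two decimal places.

Juno's profit: π_J = (309 - 2Q)q_J - (120q_J). Setting ∂π_J/∂q_J = 0: 189 - 4q_J - 2(q_N) = 0.
Nimbus's first-order condition: 274 - 4q_N - 2(q_J) = 0.
So q_J = (189 - 2q_N)/4 and q_N = (274 - 2q_J)/4.
Solving the pair: q_J = 52/3, q_N = 359/6.

17.33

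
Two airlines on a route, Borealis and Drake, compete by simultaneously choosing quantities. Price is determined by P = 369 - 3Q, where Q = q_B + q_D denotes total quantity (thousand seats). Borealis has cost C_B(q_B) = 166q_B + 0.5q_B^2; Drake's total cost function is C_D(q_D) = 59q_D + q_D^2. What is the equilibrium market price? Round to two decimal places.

Borealis's profit: π_B = (369 - 3Q)q_B - (166q_B + (1/2)q_B²). Setting ∂π_B/∂q_B = 0: 203 - 7q_B - 3(q_D) = 0.
Drake's profit: π_D = (369 - 3Q)q_D - (59q_D + q_D²). Setting ∂π_D/∂q_D = 0: 310 - 8q_D - 3(q_B) = 0.
Rearranging gives the reaction functions q_B = (203 - 3q_D)/7 and q_D = (310 - 3q_B)/8.
Substituting one into the other gives q_B = 694/47 and q_D = 1561/47.
Total output Q = 47.9787, so price P = 369 - 3·47.9787 = 225.0638.

225.06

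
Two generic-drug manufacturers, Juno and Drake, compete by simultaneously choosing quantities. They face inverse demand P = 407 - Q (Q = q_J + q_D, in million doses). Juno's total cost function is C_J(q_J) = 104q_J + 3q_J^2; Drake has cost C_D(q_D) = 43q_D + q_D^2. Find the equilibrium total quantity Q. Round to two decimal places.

111.52

Juno's profit: π_J = (407 - Q)q_J - (104q_J + 3q_J²). Setting ∂π_J/∂q_J = 0: 303 - 8q_J - (q_D) = 0.
Drake's first-order condition: 364 - 4q_D - (q_J) = 0.
So q_J = (303 - q_D)/8 and q_D = (364 - q_J)/4.
Solving the pair: q_J = 848/31, q_D = 84.1613.
Total output Q = 848/31 + 84.1613 = 111.5161.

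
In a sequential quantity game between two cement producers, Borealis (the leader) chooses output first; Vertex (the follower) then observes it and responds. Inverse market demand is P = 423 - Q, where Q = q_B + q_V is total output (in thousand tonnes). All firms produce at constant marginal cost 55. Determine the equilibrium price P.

Solve by backward induction. Given q_B, the follower Vertex maximises π_V = (423 - q_B - q_V)q_V - 55q_V.
Follower FOC: 368 - q_B - 2q_V = 0, so q_V(q_B) = (368 - q_B)/2.
Borealis substitutes q_V(q_B) into its own profit: π_B = q_B(423 - q_B - (368 - q_B)/2) - 55q_B = (239 - (1/2)q_B)q_B - 55q_B.
Leader FOC: 184 - q_B = 0, so q_B = 184.
Then q_V = (368 - 184)/2 = 92.
Total output Q = 276, so price P = 423 - 276 = 147.

147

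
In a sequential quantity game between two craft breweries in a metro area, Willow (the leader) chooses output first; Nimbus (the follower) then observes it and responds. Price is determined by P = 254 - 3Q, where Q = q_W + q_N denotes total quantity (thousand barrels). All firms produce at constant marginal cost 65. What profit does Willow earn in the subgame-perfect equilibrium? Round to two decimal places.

1488.38

The follower Nimbus best-responds to any q_W: π_N = (254 - 3Q)q_N - 65q_N.
Follower FOC: 189 - 3q_W - 6q_N = 0, so q_N(q_W) = (189 - 3q_W)/6.
Willow substitutes q_N(q_W) into its own profit: π_W = q_W(254 - 3q_W - (189 - 3q_W)/2) - 65q_W = (319/2 - (3/2)q_W)q_W - 65q_W.
Maximising: ∂π_W/∂q_W = 189/2 - 3q_W = 0, giving q_W = 63/2.
Then q_N = (189 - 3·(63/2))/6 = 63/4.
Price P = 254 - 3·(189/4) = 449/4.
Willow's profit: (449/4 - 65)·(63/2) = 1488.3750.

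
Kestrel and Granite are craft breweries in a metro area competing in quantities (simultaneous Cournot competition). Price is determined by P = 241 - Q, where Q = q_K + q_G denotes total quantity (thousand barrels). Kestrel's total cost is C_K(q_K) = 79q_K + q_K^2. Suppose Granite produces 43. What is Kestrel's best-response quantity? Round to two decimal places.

With the rival's output fixed at 43, Kestrel's profit is π_K = (241 - 43 - q_K)q_K - (79q_K + q_K²) = (198 - q_K)q_K - (79q_K + q_K²).
∂π_K/∂q_K = 119 - 4q_K = 0, so q_K = 119/4.

29.75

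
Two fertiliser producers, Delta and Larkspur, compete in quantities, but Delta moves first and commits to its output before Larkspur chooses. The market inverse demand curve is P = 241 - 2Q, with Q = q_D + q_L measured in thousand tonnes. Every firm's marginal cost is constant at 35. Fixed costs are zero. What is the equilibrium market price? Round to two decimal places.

86.50

Solve by backward induction. Given q_D, the follower Larkspur maximises π_L = (241 - 2q_D - 2q_L)q_L - 35q_L.
∂π_L/∂q_L = 206 - 2q_D - 4q_L = 0 gives the reaction function q_L = (206 - 2q_D)/4.
Delta substitutes q_L(q_D) into its own profit: π_D = q_D(241 - 2q_D - (206 - 2q_D)/2) - 35q_D = (138 - q_D)q_D - 35q_D.
Maximising: ∂π_D/∂q_D = 103 - 2q_D = 0, giving q_D = 103/2.
Then q_L = (206 - 2·(103/2))/4 = 103/4.
Total output Q = 309/4, so price P = 241 - 2·(309/4) = 173/2.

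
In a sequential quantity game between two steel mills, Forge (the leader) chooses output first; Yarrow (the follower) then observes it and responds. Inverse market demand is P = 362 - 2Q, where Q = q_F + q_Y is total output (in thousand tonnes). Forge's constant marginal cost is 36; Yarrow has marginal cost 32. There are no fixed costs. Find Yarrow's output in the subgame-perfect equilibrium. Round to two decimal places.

42.25

Solve by backward induction. Given q_F, the follower Yarrow maximises π_Y = (362 - 2q_F - 2q_Y)q_Y - 32q_Y.
∂π_Y/∂q_Y = 330 - 2q_F - 4q_Y = 0 gives the reaction function q_Y = (330 - 2q_F)/4.
Forge substitutes q_Y(q_F) into its own profit: π_F = q_F(362 - 2q_F - (330 - 2q_F)/2) - 36q_F = (197 - q_F)q_F - 36q_F.
Maximising: ∂π_F/∂q_F = 161 - 2q_F = 0, giving q_F = 161/2.
Then q_Y = (330 - 2·(161/2))/4 = 169/4.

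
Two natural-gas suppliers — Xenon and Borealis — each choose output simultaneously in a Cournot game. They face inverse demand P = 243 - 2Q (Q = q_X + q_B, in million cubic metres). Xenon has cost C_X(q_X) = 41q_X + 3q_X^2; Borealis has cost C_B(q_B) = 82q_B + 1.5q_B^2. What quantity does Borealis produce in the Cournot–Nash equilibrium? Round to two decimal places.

Xenon's profit: π_X = (243 - 2Q)q_X - (41q_X + 3q_X²). Setting ∂π_X/∂q_X = 0: 202 - 10q_X - 2(q_B) = 0.
Borealis's first-order condition: 161 - 7q_B - 2(q_X) = 0.
Rearranging gives the reaction functions q_X = (202 - 2q_B)/10 and q_B = (161 - 2q_X)/7.
Solving the pair: q_X = 182/11, q_B = 201/11.

18.27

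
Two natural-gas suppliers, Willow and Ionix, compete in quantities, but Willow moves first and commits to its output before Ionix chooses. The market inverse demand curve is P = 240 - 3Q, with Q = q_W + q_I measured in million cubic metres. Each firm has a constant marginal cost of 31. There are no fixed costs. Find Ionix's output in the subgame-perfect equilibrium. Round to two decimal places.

Solve by backward induction. Given q_W, the follower Ionix maximises π_I = (240 - 3q_W - 3q_I)q_I - 31q_I.
Setting the follower's marginal profit to zero, 209 - 3q_W - 6q_I = 0, i.e. q_I = (209 - 3q_W)/6.
The leader anticipates this reaction. Substituting into P = 240 - 3Q gives P = 271/2 - (3/2)q_W, so π_W = (271/2 - (3/2)q_W)q_W - 31q_W.
Maximising: ∂π_W/∂q_W = 209/2 - 3q_W = 0, giving q_W = 209/6.
Then q_I = (209 - 3·(209/6))/6 = 209/12.

17.42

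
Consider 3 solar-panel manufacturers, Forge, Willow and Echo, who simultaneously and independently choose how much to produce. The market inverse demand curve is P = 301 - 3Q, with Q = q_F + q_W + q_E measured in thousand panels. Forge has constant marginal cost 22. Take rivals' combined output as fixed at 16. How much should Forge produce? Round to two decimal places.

With rivals' combined output fixed at 16, Forge's profit is π_F = (301 - 3·16 - 3q_F)q_F - (22q_F) = (253 - 3q_F)q_F - (22q_F).
∂π_F/∂q_F = 231 - 6q_F = 0, so q_F = 77/2.

38.50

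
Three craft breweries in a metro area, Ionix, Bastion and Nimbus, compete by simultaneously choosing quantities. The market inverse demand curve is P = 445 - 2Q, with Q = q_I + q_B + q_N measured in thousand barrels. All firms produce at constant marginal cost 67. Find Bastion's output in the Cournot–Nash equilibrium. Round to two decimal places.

47.25

Each firm earns π_i = (445 - 2Q)q_i - 67q_i.
Setting ∂π_i/∂q_i = 0 with rivals' quantities fixed: 378 - 4q_i - 2·Σ_{j≠i} q_j = 0.
With identical firms every q_j equals q_i, so Σ_{j≠i} q_j = 2q_i and 378 = 8q_i, giving q_i = 189/4.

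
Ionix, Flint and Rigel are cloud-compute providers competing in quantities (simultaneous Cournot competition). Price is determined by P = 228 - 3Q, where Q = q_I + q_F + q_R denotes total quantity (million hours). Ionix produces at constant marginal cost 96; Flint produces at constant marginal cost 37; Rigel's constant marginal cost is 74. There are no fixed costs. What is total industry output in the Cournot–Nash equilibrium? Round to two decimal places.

39.75

Ionix's profit: π_I = (228 - 3Q)q_I - (96q_I). Setting ∂π_I/∂q_I = 0: 132 - 6q_I - 3(q_F + q_R) = 0.
Flint's profit: π_F = (228 - 3Q)q_F - (37q_F). Setting ∂π_F/∂q_F = 0: 191 - 6q_F - 3(q_I + q_R) = 0.
Rigel's profit: π_R = (228 - 3Q)q_R - (74q_R). Setting ∂π_R/∂q_R = 0: 154 - 6q_R - 3(q_I + q_F) = 0.
Summing all 3 equations gives 477 − 12Q = 0, hence Q = 159/4.
Back-substituting: q_I = (132 − 477/4)/3 = 17/4, q_F = (191 − 477/4)/3 = 287/12, q_R = (154 − 477/4)/3 = 139/12.
Total output Q = 17/4 + 287/12 + 139/12 = 159/4.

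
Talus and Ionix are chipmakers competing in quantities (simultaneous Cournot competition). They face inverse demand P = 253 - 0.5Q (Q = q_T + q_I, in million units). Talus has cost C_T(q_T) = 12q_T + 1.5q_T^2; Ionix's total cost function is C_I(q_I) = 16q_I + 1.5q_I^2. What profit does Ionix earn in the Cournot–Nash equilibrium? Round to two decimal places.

Talus's profit: π_T = (253 - 0.5Q)q_T - (12q_T + (3/2)q_T²). Setting ∂π_T/∂q_T = 0: 241 - 4q_T - (1/2)(q_I) = 0.
Ionix's first-order condition: 237 - 4q_I - (1/2)(q_T) = 0.
So q_T = (241 - (1/2)q_I)/4 and q_I = (237 - (1/2)q_T)/4.
Substituting one into the other gives q_T = 53.6825 and q_I = 52.5397.
Price P = 253 - (1/2)·(956/9) = 1799/9.
Ionix's profit: (1799/9)·52.5397 - 16·52.5397 - (3/2)·52.5397² = 5520.8365.

5520.84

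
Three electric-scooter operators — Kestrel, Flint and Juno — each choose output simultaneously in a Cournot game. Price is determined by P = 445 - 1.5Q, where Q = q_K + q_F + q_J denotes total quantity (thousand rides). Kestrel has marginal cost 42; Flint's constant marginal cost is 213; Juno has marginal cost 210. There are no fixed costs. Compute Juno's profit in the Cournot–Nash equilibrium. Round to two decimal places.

204.17

Kestrel's profit: π_K = (445 - 1.5Q)q_K - (42q_K). Setting ∂π_K/∂q_K = 0: 403 - 3q_K - (3/2)(q_F + q_J) = 0.
Flint's profit: π_F = (445 - 1.5Q)q_F - (213q_F). Setting ∂π_F/∂q_F = 0: 232 - 3q_F - (3/2)(q_K + q_J) = 0.
Juno's first-order condition: 235 - 3q_J - (3/2)(q_K + q_F) = 0.
Adding the 3 first-order conditions: 870 − 6Q = 0, so Q = 145.
Back-substituting: q_K = (403 − 435/2)/(3/2) = 371/3, q_F = (232 − 435/2)/(3/2) = 29/3, q_J = (235 − 435/2)/(3/2) = 35/3.
Price P = 445 - (3/2)·145 = 455/2.
Juno's profit: (455/2 - 210)·(35/3) = 1225/6.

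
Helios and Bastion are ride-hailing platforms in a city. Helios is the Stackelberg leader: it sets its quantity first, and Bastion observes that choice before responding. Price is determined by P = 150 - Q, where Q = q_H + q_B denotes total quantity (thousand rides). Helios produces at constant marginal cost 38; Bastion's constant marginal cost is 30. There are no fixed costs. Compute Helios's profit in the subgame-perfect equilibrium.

1352

Solve by backward induction. Given q_H, the follower Bastion maximises π_B = (150 - q_H - q_B)q_B - 30q_B.
Follower FOC: 120 - q_H - 2q_B = 0, so q_B(q_H) = (120 - q_H)/2.
Helios substitutes q_B(q_H) into its own profit: π_H = q_H(150 - q_H - (120 - q_H)/2) - 38q_H = (90 - (1/2)q_H)q_H - 38q_H.
Leader FOC: 52 - q_H = 0, so q_H = 52.
Then q_B = (120 - 52)/2 = 34.
Price P = 150 - 86 = 64.
Helios's profit: (64 - 38)·52 = 1352.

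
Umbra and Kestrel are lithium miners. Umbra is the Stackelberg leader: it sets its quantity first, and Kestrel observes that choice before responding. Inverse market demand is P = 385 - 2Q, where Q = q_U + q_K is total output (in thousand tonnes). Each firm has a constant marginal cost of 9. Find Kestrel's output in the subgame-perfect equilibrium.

47

Solve by backward induction. Given q_U, the follower Kestrel maximises π_K = (385 - 2q_U - 2q_K)q_K - 9q_K.
Setting the follower's marginal profit to zero, 376 - 2q_U - 4q_K = 0, i.e. q_K = (376 - 2q_U)/4.
The leader anticipates this reaction. Substituting into P = 385 - 2Q gives P = 197 - q_U, so π_U = (197 - q_U)q_U - 9q_U.
Maximising: ∂π_U/∂q_U = 188 - 2q_U = 0, giving q_U = 94.
Then q_K = (376 - 2·94)/4 = 47.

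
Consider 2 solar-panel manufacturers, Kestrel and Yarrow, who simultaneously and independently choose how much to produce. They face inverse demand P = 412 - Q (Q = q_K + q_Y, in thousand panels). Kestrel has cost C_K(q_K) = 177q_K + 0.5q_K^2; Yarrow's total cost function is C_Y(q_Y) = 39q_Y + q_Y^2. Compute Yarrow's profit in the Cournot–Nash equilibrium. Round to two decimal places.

Kestrel's profit: π_K = (412 - Q)q_K - (177q_K + (1/2)q_K²). Setting ∂π_K/∂q_K = 0: 235 - 3q_K - (q_Y) = 0.
Yarrow's first-order condition: 373 - 4q_Y - (q_K) = 0.
Best responses: q_K = (235 - q_Y)/3, q_Y = (373 - q_K)/4.
Substituting one into the other gives q_K = 567/11 and q_Y = 884/11.
Price P = 412 - 1451/11 = 280.0909.
Yarrow's profit: 280.0909·(884/11) - 39·(884/11) - (884/11)² = 12916.6281.

12916.63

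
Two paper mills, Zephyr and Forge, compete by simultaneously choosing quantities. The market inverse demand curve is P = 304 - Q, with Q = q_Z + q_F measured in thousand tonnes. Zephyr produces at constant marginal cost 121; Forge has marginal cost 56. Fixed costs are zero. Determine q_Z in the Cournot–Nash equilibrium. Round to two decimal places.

39.33

Zephyr's profit: π_Z = (304 - Q)q_Z - (121q_Z). Setting ∂π_Z/∂q_Z = 0: 183 - 2q_Z - (q_F) = 0.
Forge's first-order condition: 248 - 2q_F - (q_Z) = 0.
Best responses: q_Z = (183 - q_F)/2, q_F = (248 - q_Z)/2.
Solving the pair: q_Z = 118/3, q_F = 313/3.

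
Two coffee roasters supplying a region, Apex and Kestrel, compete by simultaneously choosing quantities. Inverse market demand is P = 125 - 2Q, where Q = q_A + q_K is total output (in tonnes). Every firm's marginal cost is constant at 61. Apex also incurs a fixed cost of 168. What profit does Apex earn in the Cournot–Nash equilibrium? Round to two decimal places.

Each firm earns π_i = (125 - 2Q)q_i - 61q_i.
Setting ∂π_i/∂q_i = 0 with rivals' quantities fixed: 64 - 4q_i - 2q_j = 0.
With identical firms every q_j equals q_i, so q_j = q_i and 64 = 6q_i, giving q_i = 32/3.
Price P = 125 - 2·(64/3) = 247/3.
Apex's profit: (247/3 - 61)·(32/3) - 168 = 536/9.

59.56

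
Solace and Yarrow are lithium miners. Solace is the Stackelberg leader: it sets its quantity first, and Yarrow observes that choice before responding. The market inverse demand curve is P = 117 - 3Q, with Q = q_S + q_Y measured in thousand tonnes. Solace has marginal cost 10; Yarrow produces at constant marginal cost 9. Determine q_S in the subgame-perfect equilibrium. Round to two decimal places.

17.67

Solve by backward induction. Given q_S, the follower Yarrow maximises π_Y = (117 - 3q_S - 3q_Y)q_Y - 9q_Y.
∂π_Y/∂q_Y = 108 - 3q_S - 6q_Y = 0 gives the reaction function q_Y = (108 - 3q_S)/6.
The leader anticipates this reaction. Substituting into P = 117 - 3Q gives P = 63 - (3/2)q_S, so π_S = (63 - (3/2)q_S)q_S - 10q_S.
The leader's first-order condition 53 - 3q_S = 0 yields q_S = 53/3.
Then q_Y = (108 - 3·(53/3))/6 = 55/6.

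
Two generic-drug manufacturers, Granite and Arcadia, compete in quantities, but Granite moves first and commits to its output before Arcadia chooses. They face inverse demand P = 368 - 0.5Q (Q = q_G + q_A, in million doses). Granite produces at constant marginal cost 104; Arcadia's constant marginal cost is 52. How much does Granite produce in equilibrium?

212

The follower Arcadia best-responds to any q_G: π_A = (368 - 0.5Q)q_A - 52q_A.
Setting the follower's marginal profit to zero, 316 - (1/2)q_G - q_A = 0, i.e. q_A = (316 - (1/2)q_G).
The leader anticipates this reaction. Substituting into P = 368 - 0.5Q gives P = 210 - (1/4)q_G, so π_G = (210 - (1/4)q_G)q_G - 104q_G.
The leader's first-order condition 106 - (1/2)q_G = 0 yields q_G = 212.
Then q_A = (316 - (1/2)·212) = 210.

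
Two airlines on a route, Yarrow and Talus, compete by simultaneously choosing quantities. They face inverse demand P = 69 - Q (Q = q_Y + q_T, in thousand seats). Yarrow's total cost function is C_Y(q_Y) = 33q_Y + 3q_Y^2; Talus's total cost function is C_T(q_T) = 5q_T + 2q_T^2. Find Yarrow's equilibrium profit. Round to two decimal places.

41.84

Yarrow's profit: π_Y = (69 - Q)q_Y - (33q_Y + 3q_Y²). Setting ∂π_Y/∂q_Y = 0: 36 - 8q_Y - (q_T) = 0.
Talus's first-order condition: 64 - 6q_T - (q_Y) = 0.
Best responses: q_Y = (36 - q_T)/8, q_T = (64 - q_Y)/6.
Solving the pair: q_Y = 152/47, q_T = 476/47.
Price P = 69 - 628/47 = 55.6383.
Yarrow's profit: 55.6383·(152/47) - 33·(152/47) - 3(152/47)² = 41.8361.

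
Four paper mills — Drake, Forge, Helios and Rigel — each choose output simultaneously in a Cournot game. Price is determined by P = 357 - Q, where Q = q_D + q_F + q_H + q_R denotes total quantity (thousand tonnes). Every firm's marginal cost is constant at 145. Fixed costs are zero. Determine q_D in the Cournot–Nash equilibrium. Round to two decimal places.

42.40

A representative firm's profit is π_i = q_i(357 - Q) - 145q_i.
First-order condition (treating rivals' output as given): 212 - 2q_i - Σ_{j≠i} q_j = 0.
With identical firms every q_j equals q_i, so Σ_{j≠i} q_j = 3q_i and 212 = 5q_i, giving q_i = 212/5.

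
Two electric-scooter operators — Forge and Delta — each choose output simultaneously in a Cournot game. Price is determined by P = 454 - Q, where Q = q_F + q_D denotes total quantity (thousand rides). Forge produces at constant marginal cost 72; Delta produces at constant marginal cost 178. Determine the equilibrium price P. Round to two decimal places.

Forge's profit: π_F = (454 - Q)q_F - (72q_F). Setting ∂π_F/∂q_F = 0: 382 - 2q_F - (q_D) = 0.
Delta's profit: π_D = (454 - Q)q_D - (178q_D). Setting ∂π_D/∂q_D = 0: 276 - 2q_D - (q_F) = 0.
Rearranging gives the reaction functions q_F = (382 - q_D)/2 and q_D = (276 - q_F)/2.
Substituting one into the other gives q_F = 488/3 and q_D = 170/3.
Total output Q = 658/3, so price P = 454 - 658/3 = 704/3.

234.67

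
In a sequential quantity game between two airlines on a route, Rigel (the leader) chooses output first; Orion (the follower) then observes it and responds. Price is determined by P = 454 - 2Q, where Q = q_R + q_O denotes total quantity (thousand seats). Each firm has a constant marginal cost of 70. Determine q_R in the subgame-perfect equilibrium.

96

The follower Orion best-responds to any q_R: π_O = (454 - 2Q)q_O - 70q_O.
Setting the follower's marginal profit to zero, 384 - 2q_R - 4q_O = 0, i.e. q_O = (384 - 2q_R)/4.
Rigel substitutes q_O(q_R) into its own profit: π_R = q_R(454 - 2q_R - (384 - 2q_R)/2) - 70q_R = (262 - q_R)q_R - 70q_R.
Maximising: ∂π_R/∂q_R = 192 - 2q_R = 0, giving q_R = 96.
Then q_O = (384 - 2·96)/4 = 48.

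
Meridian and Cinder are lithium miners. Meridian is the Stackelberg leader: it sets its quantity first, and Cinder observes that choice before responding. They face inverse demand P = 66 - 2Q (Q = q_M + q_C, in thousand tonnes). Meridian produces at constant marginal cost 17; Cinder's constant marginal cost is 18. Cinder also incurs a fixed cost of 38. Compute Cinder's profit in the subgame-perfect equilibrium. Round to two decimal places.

The follower Cinder best-responds to any q_M: π_C = (66 - 2Q)q_C - 18q_C.
∂π_C/∂q_C = 48 - 2q_M - 4q_C = 0 gives the reaction function q_C = (48 - 2q_M)/4.
Meridian substitutes q_C(q_M) into its own profit: π_M = q_M(66 - 2q_M - (48 - 2q_M)/2) - 17q_M = (42 - q_M)q_M - 17q_M.
Maximising: ∂π_M/∂q_M = 25 - 2q_M = 0, giving q_M = 25/2.
Then q_C = (48 - 2·(25/2))/4 = 23/4.
Price P = 66 - 2·(73/4) = 59/2.
Cinder's profit: (59/2 - 18)·(23/4) - 38 = 225/8.

28.13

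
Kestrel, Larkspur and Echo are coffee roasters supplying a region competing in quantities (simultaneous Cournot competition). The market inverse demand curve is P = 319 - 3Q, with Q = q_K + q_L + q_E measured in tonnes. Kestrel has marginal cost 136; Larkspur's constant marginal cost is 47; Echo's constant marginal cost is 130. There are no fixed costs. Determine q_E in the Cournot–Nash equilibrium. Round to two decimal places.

Kestrel's profit: π_K = (319 - 3Q)q_K - (136q_K). Setting ∂π_K/∂q_K = 0: 183 - 6q_K - 3(q_L + q_E) = 0.
Larkspur's profit: π_L = (319 - 3Q)q_L - (47q_L). Setting ∂π_L/∂q_L = 0: 272 - 6q_L - 3(q_K + q_E) = 0.
Echo's profit: π_E = (319 - 3Q)q_E - (130q_E). Setting ∂π_E/∂q_E = 0: 189 - 6q_E - 3(q_K + q_L) = 0.
Adding the 3 conditions: 644 − 6Q − 6Q = 0, i.e. Q = 161/3.
Back-substituting: q_K = (183 − 161)/3 = 22/3, q_L = (272 − 161)/3 = 37, q_E = (189 − 161)/3 = 28/3.

9.33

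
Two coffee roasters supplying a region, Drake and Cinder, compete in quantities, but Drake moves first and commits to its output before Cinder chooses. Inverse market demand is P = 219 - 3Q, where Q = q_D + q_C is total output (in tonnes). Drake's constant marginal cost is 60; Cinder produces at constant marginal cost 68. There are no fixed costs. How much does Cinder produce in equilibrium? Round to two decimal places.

Solve by backward induction. Given q_D, the follower Cinder maximises π_C = (219 - 3q_D - 3q_C)q_C - 68q_C.
Setting the follower's marginal profit to zero, 151 - 3q_D - 6q_C = 0, i.e. q_C = (151 - 3q_D)/6.
Drake substitutes q_C(q_D) into its own profit: π_D = q_D(219 - 3q_D - (151 - 3q_D)/2) - 60q_D = (287/2 - (3/2)q_D)q_D - 60q_D.
The leader's first-order condition 167/2 - 3q_D = 0 yields q_D = 167/6.
Then q_C = (151 - 3·(167/6))/6 = 45/4.

11.25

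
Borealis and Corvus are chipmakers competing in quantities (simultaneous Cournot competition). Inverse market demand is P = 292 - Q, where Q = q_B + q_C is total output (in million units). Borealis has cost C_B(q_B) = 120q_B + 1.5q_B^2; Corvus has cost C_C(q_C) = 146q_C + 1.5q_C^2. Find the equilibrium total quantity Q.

53

Borealis's profit: π_B = (292 - Q)q_B - (120q_B + (3/2)q_B²). Setting ∂π_B/∂q_B = 0: 172 - 5q_B - (q_C) = 0.
Corvus's first-order condition: 146 - 5q_C - (q_B) = 0.
Rearranging gives the reaction functions q_B = (172 - q_C)/5 and q_C = (146 - q_B)/5.
Substituting one into the other gives q_B = 119/4 and q_C = 93/4.
Total output Q = 119/4 + 93/4 = 53.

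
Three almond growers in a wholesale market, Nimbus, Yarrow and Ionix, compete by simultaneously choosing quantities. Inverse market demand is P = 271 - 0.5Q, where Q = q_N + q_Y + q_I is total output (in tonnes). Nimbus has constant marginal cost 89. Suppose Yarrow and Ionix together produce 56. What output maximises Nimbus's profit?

154

With rivals' combined output fixed at 56, Nimbus's profit is π_N = (271 - (1/2)·56 - (1/2)q_N)q_N - (89q_N) = (243 - (1/2)q_N)q_N - (89q_N).
∂π_N/∂q_N = 154 - q_N = 0, so q_N = 154.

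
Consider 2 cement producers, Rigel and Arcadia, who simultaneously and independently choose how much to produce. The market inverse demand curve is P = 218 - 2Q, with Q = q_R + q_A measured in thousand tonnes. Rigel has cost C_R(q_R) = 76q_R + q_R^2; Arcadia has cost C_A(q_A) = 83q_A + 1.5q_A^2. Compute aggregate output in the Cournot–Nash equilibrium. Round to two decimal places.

Rigel's profit: π_R = (218 - 2Q)q_R - (76q_R + q_R²). Setting ∂π_R/∂q_R = 0: 142 - 6q_R - 2(q_A) = 0.
Arcadia's profit: π_A = (218 - 2Q)q_A - (83q_A + (3/2)q_A²). Setting ∂π_A/∂q_A = 0: 135 - 7q_A - 2(q_R) = 0.
Rearranging gives the reaction functions q_R = (142 - 2q_A)/6 and q_A = (135 - 2q_R)/7.
Substituting one into the other gives q_R = 362/19 and q_A = 263/19.
Total output Q = 362/19 + 263/19 = 625/19.

32.89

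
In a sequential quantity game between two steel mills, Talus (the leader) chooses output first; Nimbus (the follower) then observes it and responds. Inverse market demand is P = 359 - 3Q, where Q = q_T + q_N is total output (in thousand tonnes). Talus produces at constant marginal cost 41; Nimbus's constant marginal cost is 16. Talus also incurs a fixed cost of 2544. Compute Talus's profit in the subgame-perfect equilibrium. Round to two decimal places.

1033.04

The follower Nimbus best-responds to any q_T: π_N = (359 - 3Q)q_N - 16q_N.
Follower FOC: 343 - 3q_T - 6q_N = 0, so q_N(q_T) = (343 - 3q_T)/6.
The leader anticipates this reaction. Substituting into P = 359 - 3Q gives P = 375/2 - (3/2)q_T, so π_T = (375/2 - (3/2)q_T)q_T - 41q_T.
Leader FOC: 293/2 - 3q_T = 0, so q_T = 293/6.
Then q_N = (343 - 3·(293/6))/6 = 131/4.
Price P = 359 - 3·(979/12) = 457/4.
Talus's profit: (457/4 - 41)·(293/6) - 2544 = 1033.0417.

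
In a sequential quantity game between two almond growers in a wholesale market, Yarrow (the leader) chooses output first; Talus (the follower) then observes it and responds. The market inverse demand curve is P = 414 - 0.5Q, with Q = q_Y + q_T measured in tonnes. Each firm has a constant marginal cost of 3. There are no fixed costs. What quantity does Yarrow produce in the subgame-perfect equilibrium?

Solve by backward induction. Given q_Y, the follower Talus maximises π_T = (414 - (1/2)q_Y - (1/2)q_T)q_T - 3q_T.
Follower FOC: 411 - (1/2)q_Y - q_T = 0, so q_T(q_Y) = (411 - (1/2)q_Y).
The leader anticipates this reaction. Substituting into P = 414 - 0.5Q gives P = 417/2 - (1/4)q_Y, so π_Y = (417/2 - (1/4)q_Y)q_Y - 3q_Y.
Leader FOC: 411/2 - (1/2)q_Y = 0, so q_Y = 411.
Then q_T = (411 - (1/2)·411) = 411/2.

411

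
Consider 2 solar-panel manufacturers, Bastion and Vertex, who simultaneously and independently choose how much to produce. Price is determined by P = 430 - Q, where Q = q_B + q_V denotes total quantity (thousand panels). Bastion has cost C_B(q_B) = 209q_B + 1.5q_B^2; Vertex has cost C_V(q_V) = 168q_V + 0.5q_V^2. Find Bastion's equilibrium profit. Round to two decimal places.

2051.03

Bastion's profit: π_B = (430 - Q)q_B - (209q_B + (3/2)q_B²). Setting ∂π_B/∂q_B = 0: 221 - 5q_B - (q_V) = 0.
Vertex's first-order condition: 262 - 3q_V - (q_B) = 0.
Best responses: q_B = (221 - q_V)/5, q_V = (262 - q_B)/3.
Substituting one into the other gives q_B = 401/14 and q_V = 1089/14.
Price P = 430 - 745/7 = 323.5714.
Bastion's profit: 323.5714·(401/14) - 209·(401/14) - (3/2)(401/14)² = 2051.0332.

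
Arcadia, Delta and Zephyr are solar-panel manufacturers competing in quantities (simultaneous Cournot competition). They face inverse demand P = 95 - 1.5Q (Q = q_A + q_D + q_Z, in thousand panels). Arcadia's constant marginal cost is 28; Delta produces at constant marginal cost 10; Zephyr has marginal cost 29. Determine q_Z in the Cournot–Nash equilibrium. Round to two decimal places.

Arcadia's profit: π_A = (95 - 1.5Q)q_A - (28q_A). Setting ∂π_A/∂q_A = 0: 67 - 3q_A - (3/2)(q_D + q_Z) = 0.
Delta's profit: π_D = (95 - 1.5Q)q_D - (10q_D). Setting ∂π_D/∂q_D = 0: 85 - 3q_D - (3/2)(q_A + q_Z) = 0.
Zephyr's profit: π_Z = (95 - 1.5Q)q_Z - (29q_Z). Setting ∂π_Z/∂q_Z = 0: 66 - 3q_Z - (3/2)(q_A + q_D) = 0.
Adding the 3 first-order conditions: 218 − 6Q = 0, so Q = 109/3.
Back-substituting: q_A = (67 − 109/2)/(3/2) = 25/3, q_D = (85 − 109/2)/(3/2) = 61/3, q_Z = (66 − 109/2)/(3/2) = 23/3.

7.67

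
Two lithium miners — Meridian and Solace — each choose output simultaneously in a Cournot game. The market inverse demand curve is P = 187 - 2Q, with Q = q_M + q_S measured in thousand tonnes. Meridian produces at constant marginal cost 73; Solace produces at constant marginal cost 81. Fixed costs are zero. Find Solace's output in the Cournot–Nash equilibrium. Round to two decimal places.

Meridian's profit: π_M = (187 - 2Q)q_M - (73q_M). Setting ∂π_M/∂q_M = 0: 114 - 4q_M - 2(q_S) = 0.
Solace's first-order condition: 106 - 4q_S - 2(q_M) = 0.
Rearranging gives the reaction functions q_M = (114 - 2q_S)/4 and q_S = (106 - 2q_M)/4.
Substituting one into the other gives q_M = 61/3 and q_S = 49/3.

16.33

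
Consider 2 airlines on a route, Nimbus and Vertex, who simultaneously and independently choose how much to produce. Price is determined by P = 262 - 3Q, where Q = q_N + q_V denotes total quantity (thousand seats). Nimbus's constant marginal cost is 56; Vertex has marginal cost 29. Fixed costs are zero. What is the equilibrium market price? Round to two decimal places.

115.67

Nimbus's profit: π_N = (262 - 3Q)q_N - (56q_N). Setting ∂π_N/∂q_N = 0: 206 - 6q_N - 3(q_V) = 0.
Vertex's first-order condition: 233 - 6q_V - 3(q_N) = 0.
So q_N = (206 - 3q_V)/6 and q_V = (233 - 3q_N)/6.
Substituting one into the other gives q_N = 179/9 and q_V = 260/9.
Total output Q = 439/9, so price P = 262 - 3·(439/9) = 347/3.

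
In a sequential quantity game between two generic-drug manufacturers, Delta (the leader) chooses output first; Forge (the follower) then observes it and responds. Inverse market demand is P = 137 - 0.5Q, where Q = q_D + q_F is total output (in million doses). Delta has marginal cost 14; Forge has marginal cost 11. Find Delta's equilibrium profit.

The follower Forge best-responds to any q_D: π_F = (137 - 0.5Q)q_F - 11q_F.
Setting the follower's marginal profit to zero, 126 - (1/2)q_D - q_F = 0, i.e. q_F = (126 - (1/2)q_D).
Delta substitutes q_F(q_D) into its own profit: π_D = q_D(137 - (1/2)q_D - (126 - (1/2)q_D)/2) - 14q_D = (74 - (1/4)q_D)q_D - 14q_D.
The leader's first-order condition 60 - (1/2)q_D = 0 yields q_D = 120.
Then q_F = (126 - (1/2)·120) = 66.
Price P = 137 - (1/2)·186 = 44.
Delta's profit: (44 - 14)·120 = 3600.

3600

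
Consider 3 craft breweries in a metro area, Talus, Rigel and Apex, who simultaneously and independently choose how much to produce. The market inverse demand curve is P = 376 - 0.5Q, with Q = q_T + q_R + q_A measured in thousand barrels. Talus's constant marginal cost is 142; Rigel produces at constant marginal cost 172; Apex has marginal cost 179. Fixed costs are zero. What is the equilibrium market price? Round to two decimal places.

Talus's profit: π_T = (376 - 0.5Q)q_T - (142q_T). Setting ∂π_T/∂q_T = 0: 234 - q_T - (1/2)(q_R + q_A) = 0.
Rigel's first-order condition: 204 - q_R - (1/2)(q_T + q_A) = 0.
Apex's first-order condition: 197 - q_A - (1/2)(q_T + q_R) = 0.
Adding the 3 conditions: 635 − Q − Q = 0, i.e. Q = 635/2.
Back-substituting: q_T = (234 − 635/4)/(1/2) = 301/2, q_R = (204 − 635/4)/(1/2) = 181/2, q_A = (197 − 635/4)/(1/2) = 153/2.
Total output Q = 635/2, so price P = 376 - (1/2)·(635/2) = 869/4.

217.25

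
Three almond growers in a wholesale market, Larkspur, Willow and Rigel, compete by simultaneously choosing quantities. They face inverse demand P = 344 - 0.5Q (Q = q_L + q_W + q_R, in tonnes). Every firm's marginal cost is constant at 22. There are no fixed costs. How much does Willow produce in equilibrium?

A representative firm's profit is π_i = q_i(344 - 0.5Q) - 22q_i.
First-order condition (treating rivals' output as given): 322 - q_i - (1/2)·Σ_{j≠i} q_j = 0.
By symmetry each firm produces the same amount; substituting Σ_{j≠i} q_j = 2q_i yields q_i = 322/2 = 161.

161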